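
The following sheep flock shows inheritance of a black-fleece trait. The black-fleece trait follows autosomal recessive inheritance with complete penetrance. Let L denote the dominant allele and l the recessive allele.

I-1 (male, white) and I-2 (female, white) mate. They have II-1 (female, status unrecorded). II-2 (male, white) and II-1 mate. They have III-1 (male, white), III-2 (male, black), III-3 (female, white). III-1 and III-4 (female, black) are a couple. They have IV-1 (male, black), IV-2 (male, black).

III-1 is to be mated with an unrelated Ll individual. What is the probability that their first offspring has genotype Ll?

1/2

III-1 is white so carries L and passed l to IV-1 (ll), so III-1 is Ll.
The cross gives 1/4 LL : 1/2 Ll : 1/4 ll, so P(offspring has genotype Ll) = 1/2.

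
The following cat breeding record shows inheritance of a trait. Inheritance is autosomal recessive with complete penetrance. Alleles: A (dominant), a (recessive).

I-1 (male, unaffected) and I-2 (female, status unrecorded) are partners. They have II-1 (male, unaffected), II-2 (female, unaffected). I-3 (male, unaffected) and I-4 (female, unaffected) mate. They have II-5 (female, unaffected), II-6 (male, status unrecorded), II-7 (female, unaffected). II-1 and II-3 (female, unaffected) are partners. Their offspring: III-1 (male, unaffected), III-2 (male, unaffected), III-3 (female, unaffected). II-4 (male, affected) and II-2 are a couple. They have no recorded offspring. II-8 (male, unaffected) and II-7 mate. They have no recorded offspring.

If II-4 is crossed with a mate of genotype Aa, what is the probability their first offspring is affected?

II-4 is affected, so II-4 is aa.
The cross gives 1/2 Aa : 1/2 aa, so P(offspring is affected) = 1/2.

1/2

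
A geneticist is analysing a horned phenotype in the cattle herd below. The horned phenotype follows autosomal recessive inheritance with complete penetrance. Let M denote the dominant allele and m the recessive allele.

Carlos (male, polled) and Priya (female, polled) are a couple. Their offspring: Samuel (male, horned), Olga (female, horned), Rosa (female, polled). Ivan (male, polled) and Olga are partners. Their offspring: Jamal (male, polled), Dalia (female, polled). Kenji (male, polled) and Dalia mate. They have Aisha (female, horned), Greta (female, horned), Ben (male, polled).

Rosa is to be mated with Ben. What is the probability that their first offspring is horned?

1/9

Carlos is polled so carries M and passed m to Samuel (mm), so Carlos is Mm.
Priya is polled so carries M and passed m to Samuel (mm), so Priya is Mm.
Rosa is a polled offspring of Carlos (Mm) × Priya (Mm), whose cross gives 1/4 MM : 1/2 Mm : 1/4 mm; conditioning on being polled, Rosa is MM with probability 1/3, Mm with probability 2/3.
Kenji is polled so carries M and passed m to Aisha (mm), so Kenji is Mm.
Dalia is polled so carries M and received m from Olga (mm), so Dalia is Mm.
Ben is a polled offspring of Kenji (Mm) × Dalia (Mm), whose cross gives 1/4 MM : 1/2 Mm : 1/4 mm; conditioning on being polled, Ben is MM with probability 1/3, Mm with probability 2/3.
Summing over parental genotype combinations, P(offspring is horned) = 4/9·1/4 = 1/9.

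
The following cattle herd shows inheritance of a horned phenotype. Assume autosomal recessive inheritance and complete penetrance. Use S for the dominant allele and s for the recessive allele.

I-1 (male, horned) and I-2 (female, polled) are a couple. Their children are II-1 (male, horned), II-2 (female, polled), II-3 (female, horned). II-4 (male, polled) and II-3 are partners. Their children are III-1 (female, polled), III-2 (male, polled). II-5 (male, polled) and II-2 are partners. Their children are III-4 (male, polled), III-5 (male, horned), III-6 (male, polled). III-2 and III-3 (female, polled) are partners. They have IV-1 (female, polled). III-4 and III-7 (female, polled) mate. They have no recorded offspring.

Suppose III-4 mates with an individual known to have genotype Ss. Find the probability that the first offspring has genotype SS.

II-5 is polled so carries S and passed s to III-5 (ss), so II-5 is Ss.
II-2 is polled so carries S and received s from I-1 (ss), so II-2 is Ss.
III-4 is a polled offspring of II-5 (Ss) × II-2 (Ss), whose cross gives 1/4 SS : 1/2 Ss : 1/4 ss; conditioning on being polled, III-4 is SS with probability 1/3, Ss with probability 2/3.
Summing over parental genotype combinations, P(offspring has genotype SS) = 1/3·1/2 + 2/3·1/4 = 1/3.

1/3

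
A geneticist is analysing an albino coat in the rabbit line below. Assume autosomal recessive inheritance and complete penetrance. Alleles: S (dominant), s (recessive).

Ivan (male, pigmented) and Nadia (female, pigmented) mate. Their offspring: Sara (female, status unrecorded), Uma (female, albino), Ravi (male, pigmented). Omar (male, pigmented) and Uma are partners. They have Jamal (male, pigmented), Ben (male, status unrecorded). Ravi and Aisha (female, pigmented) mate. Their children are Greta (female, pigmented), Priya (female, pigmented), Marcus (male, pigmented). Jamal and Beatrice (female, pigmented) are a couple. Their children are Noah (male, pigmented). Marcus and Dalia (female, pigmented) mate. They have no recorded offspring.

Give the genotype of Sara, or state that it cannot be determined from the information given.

Sara's phenotype is unrecorded, and no parent or child forces a single allele at both positions; consistent genotype assignments exist with Sara as SS or Ss or ss.

cannot be determined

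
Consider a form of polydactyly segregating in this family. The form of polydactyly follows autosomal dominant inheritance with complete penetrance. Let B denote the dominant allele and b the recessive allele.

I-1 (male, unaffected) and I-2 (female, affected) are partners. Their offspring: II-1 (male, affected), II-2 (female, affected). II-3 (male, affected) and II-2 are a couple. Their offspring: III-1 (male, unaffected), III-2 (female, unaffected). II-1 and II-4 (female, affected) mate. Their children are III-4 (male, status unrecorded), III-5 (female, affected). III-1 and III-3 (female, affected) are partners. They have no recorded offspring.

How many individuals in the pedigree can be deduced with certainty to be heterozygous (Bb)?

3

Obligate heterozygotes: II-1 is affected so carries B and received b from I-1 (bb), so II-1 is Bb; II-2 is affected so carries B and received b from I-1 (bb), so II-2 is Bb; II-3 is affected so carries B and passed b to III-1 (bb), so II-3 is Bb.
Every other individual is either homozygous by phenotype or has at least one consistent homozygous assignment, so the count is 3.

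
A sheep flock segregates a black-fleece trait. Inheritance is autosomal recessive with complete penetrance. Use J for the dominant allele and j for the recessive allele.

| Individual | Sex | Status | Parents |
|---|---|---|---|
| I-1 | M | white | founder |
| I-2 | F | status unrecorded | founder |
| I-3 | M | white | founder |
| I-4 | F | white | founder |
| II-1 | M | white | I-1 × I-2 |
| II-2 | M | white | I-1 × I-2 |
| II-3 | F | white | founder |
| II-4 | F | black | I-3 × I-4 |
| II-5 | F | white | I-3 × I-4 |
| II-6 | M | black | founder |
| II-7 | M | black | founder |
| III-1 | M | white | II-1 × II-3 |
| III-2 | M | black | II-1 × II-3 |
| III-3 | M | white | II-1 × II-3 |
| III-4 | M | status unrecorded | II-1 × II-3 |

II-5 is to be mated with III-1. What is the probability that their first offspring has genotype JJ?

4/9

I-3 is white so carries J and passed j to II-4 (jj), so I-3 is Jj.
I-4 is white so carries J and passed j to II-4 (jj), so I-4 is Jj.
II-5 is a white offspring of I-3 (Jj) × I-4 (Jj), whose cross gives 1/4 JJ : 1/2 Jj : 1/4 jj; conditioning on being white, II-5 is JJ with probability 1/3, Jj with probability 2/3.
II-1 is white so carries J and passed j to III-2 (jj), so II-1 is Jj.
II-3 is white so carries J and passed j to III-2 (jj), so II-3 is Jj.
III-1 is a white offspring of II-1 (Jj) × II-3 (Jj), whose cross gives 1/4 JJ : 1/2 Jj : 1/4 jj; conditioning on being white, III-1 is JJ with probability 1/3, Jj with probability 2/3.
Summing over parental genotype combinations, P(offspring has genotype JJ) = 1/9·1 + 2/9·1/2 + 2/9·1/2 + 4/9·1/4 = 4/9.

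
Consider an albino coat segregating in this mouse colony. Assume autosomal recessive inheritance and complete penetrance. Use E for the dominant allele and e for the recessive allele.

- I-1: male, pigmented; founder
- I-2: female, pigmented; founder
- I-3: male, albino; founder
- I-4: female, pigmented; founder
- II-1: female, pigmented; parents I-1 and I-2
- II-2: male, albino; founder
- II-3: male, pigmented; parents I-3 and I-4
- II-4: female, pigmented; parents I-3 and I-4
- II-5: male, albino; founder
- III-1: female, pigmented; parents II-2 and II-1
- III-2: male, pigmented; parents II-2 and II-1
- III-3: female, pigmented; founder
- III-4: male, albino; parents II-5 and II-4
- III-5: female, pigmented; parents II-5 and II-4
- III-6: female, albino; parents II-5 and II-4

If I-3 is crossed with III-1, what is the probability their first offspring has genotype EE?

0

I-3 is albino, so I-3 is ee.
III-1 is pigmented so carries E and received e from II-2 (ee), so III-1 is Ee.
The cross gives 1/2 Ee : 1/2 ee, so P(offspring has genotype EE) = 0.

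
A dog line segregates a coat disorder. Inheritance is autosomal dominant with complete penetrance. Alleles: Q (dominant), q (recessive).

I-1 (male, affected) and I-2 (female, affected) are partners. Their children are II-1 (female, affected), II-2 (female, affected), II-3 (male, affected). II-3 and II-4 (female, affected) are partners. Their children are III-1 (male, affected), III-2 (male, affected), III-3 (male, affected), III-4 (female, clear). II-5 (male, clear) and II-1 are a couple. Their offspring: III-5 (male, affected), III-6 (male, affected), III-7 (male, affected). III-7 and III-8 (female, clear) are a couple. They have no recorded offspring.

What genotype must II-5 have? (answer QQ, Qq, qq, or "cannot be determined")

qq

II-5 is clear, so II-5 is qq.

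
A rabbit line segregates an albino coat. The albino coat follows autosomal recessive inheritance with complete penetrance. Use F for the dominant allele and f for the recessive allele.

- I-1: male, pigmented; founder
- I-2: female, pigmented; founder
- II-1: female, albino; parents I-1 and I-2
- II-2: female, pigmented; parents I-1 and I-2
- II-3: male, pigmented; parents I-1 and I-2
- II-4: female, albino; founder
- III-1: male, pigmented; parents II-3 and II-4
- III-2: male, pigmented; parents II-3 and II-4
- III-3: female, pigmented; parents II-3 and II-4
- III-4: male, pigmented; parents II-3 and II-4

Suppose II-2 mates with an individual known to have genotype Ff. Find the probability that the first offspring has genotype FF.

I-1 is pigmented so carries F and passed f to II-1 (ff), so I-1 is Ff.
I-2 is pigmented so carries F and passed f to II-1 (ff), so I-2 is Ff.
II-2 is a pigmented offspring of I-1 (Ff) × I-2 (Ff), whose cross gives 1/4 FF : 1/2 Ff : 1/4 ff; conditioning on being pigmented, II-2 is FF with probability 1/3, Ff with probability 2/3.
Summing over parental genotype combinations, P(offspring has genotype FF) = 1/3·1/2 + 2/3·1/4 = 1/3.

1/3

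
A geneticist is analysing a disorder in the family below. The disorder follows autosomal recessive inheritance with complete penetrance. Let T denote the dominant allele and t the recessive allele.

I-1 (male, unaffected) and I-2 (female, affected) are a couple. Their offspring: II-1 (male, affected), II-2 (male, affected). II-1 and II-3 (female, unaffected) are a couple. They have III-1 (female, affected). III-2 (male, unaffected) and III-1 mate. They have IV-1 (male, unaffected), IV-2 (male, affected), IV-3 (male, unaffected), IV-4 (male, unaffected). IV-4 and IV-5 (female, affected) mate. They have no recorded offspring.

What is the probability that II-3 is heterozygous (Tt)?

II-3 is unaffected so carries T and passed t to III-1 (tt), so II-3 is Tt, giving P(Tt) = 1.

1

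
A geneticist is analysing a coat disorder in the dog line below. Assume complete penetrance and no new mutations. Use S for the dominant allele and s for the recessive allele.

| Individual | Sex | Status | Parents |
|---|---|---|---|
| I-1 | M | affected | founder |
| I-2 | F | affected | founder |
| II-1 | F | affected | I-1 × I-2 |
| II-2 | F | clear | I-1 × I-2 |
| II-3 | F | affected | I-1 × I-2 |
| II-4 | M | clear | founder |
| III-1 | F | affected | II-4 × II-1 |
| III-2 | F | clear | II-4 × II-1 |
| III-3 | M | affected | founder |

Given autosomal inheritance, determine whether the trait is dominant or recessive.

dominant

I-1 and I-2 are both affected yet have a clear child II-2. Under a recessive model two affected parents are homozygous and every child would be affected, so the trait cannot be recessive.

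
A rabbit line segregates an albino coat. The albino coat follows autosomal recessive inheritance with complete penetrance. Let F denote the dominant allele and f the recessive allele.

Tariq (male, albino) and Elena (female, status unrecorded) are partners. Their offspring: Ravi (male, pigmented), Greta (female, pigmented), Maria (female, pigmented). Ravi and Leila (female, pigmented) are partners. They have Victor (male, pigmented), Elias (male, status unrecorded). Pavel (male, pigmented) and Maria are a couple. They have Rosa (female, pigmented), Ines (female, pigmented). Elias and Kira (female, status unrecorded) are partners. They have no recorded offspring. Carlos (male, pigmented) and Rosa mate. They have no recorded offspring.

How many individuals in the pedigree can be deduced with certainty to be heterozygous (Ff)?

3

Obligate heterozygotes: Ravi is pigmented so carries F and received f from Tariq (ff), so Ravi is Ff; Greta is pigmented so carries F and received f from Tariq (ff), so Greta is Ff; Maria is pigmented so carries F and received f from Tariq (ff), so Maria is Ff.
Every other individual is either homozygous by phenotype or has at least one consistent homozygous assignment, so the count is 3.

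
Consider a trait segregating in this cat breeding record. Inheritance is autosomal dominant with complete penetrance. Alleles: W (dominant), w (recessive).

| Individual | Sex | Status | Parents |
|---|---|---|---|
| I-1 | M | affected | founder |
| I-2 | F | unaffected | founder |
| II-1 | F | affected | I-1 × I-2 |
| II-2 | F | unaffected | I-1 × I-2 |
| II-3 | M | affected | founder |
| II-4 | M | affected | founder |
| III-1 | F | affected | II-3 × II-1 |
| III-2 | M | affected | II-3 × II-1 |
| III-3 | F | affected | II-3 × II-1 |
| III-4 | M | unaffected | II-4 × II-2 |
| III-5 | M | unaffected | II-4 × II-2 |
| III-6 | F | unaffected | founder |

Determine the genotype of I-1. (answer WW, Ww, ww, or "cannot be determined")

From phenotype alone, I-1 is WW or Ww.
I-1 is affected so carries W and passed w to II-2 (ww), so I-1 is Ww.

Ww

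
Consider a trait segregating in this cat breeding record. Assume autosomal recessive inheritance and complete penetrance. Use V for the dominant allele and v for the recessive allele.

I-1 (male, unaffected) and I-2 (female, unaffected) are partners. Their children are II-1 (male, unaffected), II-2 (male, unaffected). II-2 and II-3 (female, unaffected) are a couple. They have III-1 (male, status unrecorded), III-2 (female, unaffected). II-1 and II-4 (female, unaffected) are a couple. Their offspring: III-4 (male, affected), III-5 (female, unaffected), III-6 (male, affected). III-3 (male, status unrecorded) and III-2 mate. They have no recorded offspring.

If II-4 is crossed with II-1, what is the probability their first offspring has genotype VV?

1/4

II-4 is unaffected so carries V and passed v to III-4 (vv), so II-4 is Vv.
II-1 is unaffected so carries V and passed v to III-4 (vv), so II-1 is Vv.
The cross gives 1/4 VV : 1/2 Vv : 1/4 vv, so P(offspring has genotype VV) = 1/4.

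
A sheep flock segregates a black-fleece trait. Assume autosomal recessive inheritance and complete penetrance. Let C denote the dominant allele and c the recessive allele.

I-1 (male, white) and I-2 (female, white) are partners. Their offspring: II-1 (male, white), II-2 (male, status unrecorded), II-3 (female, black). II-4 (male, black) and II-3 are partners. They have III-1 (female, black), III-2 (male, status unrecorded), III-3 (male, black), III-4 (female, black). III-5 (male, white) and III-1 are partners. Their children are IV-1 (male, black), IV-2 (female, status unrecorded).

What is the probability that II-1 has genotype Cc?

I-1 is white so carries C and passed c to II-3 (cc), so I-1 is Cc.
I-2 is white so carries C and passed c to II-3 (cc), so I-2 is Cc.
Their cross gives offspring ratios 1/4 CC : 1/2 Cc : 1/4 cc. Conditioning on II-1 being white, P(Cc) = 1/2 / 3/4 = 2/3.

2/3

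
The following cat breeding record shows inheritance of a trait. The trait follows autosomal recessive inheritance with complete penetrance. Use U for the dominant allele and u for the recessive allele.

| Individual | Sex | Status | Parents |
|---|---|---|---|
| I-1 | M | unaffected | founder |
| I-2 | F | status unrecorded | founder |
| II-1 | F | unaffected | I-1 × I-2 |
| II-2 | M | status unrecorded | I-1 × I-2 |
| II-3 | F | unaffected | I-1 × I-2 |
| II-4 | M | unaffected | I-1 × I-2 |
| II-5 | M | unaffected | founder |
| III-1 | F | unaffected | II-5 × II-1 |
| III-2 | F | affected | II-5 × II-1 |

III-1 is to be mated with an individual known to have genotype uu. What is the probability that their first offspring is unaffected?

2/3

II-5 is unaffected so carries U and passed u to III-2 (uu), so II-5 is Uu.
II-1 is unaffected so carries U and passed u to III-2 (uu), so II-1 is Uu.
III-1 is an unaffected offspring of II-5 (Uu) × II-1 (Uu), whose cross gives 1/4 UU : 1/2 Uu : 1/4 uu; conditioning on being unaffected, III-1 is UU with probability 1/3, Uu with probability 2/3.
Summing over parental genotype combinations, P(offspring is unaffected) = 1/3·1 + 2/3·1/2 = 2/3.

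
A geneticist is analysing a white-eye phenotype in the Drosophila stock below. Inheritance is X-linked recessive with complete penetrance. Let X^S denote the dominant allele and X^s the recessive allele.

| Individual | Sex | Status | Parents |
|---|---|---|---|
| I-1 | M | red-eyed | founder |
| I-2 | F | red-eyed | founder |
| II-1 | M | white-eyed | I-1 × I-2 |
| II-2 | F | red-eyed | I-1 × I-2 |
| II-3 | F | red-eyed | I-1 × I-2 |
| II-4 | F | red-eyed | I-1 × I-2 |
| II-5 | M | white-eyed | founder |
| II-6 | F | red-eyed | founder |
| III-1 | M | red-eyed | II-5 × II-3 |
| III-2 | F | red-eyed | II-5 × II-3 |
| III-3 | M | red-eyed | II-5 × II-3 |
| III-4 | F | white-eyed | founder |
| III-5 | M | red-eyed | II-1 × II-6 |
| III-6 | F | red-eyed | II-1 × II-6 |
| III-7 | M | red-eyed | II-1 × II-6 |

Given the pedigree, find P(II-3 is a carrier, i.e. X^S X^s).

1/9

I-1 is red-eyed, so I-1 is X^S Y.
I-2 is red-eyed so carries S and passed s to II-1 (X^s Y), so I-2 is X^S X^s.
Their cross gives offspring ratios 1/2 X^S X^S : 1/2 X^S X^s. Conditioning on II-3 being red-eyed, P(X^S X^s) = 1/2 / 1 = 1/2 before taking II-3's own offspring into account.
II-5 is white-eyed, so II-5 is X^s Y.
Now use II-3's offspring. Probability of each recorded status — red-eyed son III-1: 1/2 if II-3 is X^S X^s, 1 if X^S X^S; red-eyed daughter III-2: 1/2 if II-3 is X^S X^s, 1 if X^S X^S; red-eyed son III-3: 1/2 if II-3 is X^S X^s, 1 if X^S X^S.
Bayes: P(X^S X^s) = 1/2·1/8 / (1/2·1/8 + 1/2·1) = 1/9.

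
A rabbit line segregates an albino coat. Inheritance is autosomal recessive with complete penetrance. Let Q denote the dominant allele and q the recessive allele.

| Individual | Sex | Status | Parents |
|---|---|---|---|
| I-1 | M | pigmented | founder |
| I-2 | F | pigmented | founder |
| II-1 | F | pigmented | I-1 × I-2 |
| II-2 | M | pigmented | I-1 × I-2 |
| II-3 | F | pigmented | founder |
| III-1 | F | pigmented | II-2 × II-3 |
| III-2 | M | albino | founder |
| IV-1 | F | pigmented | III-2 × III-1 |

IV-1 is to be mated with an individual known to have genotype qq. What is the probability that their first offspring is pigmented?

1/2

IV-1 is pigmented so carries Q and received q from III-2 (qq), so IV-1 is Qq.
The cross gives 1/2 Qq : 1/2 qq, so P(offspring is pigmented) = 1/2.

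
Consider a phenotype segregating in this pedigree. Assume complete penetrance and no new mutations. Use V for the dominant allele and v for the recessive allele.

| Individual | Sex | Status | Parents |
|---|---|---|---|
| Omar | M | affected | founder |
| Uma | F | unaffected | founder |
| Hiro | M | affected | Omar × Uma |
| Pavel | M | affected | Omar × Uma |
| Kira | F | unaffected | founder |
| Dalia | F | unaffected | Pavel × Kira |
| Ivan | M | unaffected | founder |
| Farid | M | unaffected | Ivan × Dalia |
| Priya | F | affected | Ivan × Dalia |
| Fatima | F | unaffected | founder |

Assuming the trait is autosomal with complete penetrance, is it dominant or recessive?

Ivan and Dalia are both unaffected yet have an affected child Priya. Under dominance, an affected child requires at least one affected parent, so the trait cannot be dominant.

recessive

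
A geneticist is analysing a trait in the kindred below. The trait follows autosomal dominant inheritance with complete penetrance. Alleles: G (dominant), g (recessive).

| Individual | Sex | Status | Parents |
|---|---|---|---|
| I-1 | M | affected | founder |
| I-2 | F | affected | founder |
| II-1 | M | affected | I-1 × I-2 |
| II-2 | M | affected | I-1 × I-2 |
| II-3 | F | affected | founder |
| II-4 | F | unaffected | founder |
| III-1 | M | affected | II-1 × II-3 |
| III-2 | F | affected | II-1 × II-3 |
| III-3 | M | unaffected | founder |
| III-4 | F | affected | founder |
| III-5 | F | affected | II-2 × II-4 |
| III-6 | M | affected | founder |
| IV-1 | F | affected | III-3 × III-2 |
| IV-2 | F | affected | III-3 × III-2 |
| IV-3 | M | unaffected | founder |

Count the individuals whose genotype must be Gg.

Obligate heterozygotes: III-5 is affected so carries G and received g from II-4 (gg), so III-5 is Gg; IV-1 is affected so carries G and received g from III-3 (gg), so IV-1 is Gg; IV-2 is affected so carries G and received g from III-3 (gg), so IV-2 is Gg.
Every other individual is either homozygous by phenotype or has at least one consistent homozygous assignment, so the count is 3.

3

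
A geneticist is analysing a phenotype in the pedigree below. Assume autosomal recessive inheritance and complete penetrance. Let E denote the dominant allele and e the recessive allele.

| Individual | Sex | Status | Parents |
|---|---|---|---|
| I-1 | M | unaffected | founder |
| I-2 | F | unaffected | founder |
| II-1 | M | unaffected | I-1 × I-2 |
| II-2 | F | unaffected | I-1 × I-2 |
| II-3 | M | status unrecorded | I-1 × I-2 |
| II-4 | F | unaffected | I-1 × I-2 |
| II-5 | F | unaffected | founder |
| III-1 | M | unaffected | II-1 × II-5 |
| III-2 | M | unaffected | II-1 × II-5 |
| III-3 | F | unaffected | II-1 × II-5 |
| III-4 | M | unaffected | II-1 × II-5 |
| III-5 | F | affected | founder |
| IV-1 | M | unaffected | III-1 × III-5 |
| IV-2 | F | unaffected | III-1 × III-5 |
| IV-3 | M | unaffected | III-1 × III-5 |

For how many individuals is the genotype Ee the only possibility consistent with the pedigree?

Obligate heterozygotes: IV-1 is unaffected so carries E and received e from III-5 (ee), so IV-1 is Ee; IV-2 is unaffected so carries E and received e from III-5 (ee), so IV-2 is Ee; IV-3 is unaffected so carries E and received e from III-5 (ee), so IV-3 is Ee.
Every other individual is either homozygous by phenotype or has at least one consistent homozygous assignment, so the count is 3.

3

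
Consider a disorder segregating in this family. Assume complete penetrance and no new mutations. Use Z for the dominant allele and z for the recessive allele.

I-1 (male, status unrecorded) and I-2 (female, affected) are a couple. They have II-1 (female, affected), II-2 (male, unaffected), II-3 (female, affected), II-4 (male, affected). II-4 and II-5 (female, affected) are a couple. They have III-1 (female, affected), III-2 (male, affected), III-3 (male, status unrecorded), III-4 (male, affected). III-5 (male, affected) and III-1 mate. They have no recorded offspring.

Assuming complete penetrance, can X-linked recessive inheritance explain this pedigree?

No

Under X-linked recessive, II-2 (unaffected, male) cannot arise from I-1 (unrecorded) × I-2 (affected).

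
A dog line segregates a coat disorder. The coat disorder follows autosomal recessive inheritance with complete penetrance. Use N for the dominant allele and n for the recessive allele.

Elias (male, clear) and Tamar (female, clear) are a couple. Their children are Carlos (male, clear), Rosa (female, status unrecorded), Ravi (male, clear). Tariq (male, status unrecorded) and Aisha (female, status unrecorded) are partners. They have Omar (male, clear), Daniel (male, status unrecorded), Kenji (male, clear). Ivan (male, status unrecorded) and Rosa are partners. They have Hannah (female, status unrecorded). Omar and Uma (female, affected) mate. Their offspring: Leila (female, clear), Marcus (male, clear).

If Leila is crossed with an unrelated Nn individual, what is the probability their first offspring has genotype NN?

1/4

Leila is clear so carries N and received n from Uma (nn), so Leila is Nn.
The cross gives 1/4 NN : 1/2 Nn : 1/4 nn, so P(offspring has genotype NN) = 1/4.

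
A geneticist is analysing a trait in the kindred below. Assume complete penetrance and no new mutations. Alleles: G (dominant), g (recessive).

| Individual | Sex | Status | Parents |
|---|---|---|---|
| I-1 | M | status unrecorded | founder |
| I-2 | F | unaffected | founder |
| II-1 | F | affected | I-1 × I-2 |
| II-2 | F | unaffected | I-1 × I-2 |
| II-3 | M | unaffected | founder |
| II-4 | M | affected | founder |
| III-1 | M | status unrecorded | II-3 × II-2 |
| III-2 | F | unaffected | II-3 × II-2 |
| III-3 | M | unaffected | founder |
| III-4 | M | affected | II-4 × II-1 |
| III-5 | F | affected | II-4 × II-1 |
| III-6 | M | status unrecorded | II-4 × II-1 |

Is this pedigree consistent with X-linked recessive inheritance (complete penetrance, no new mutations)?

Yes

A consistent assignment under X-linked recessive exists: I-1 X^g Y, I-2 X^G X^g, II-1 X^g X^g, II-2 X^G X^g, II-3 X^G Y, II-4 X^g Y, III-1 X^G Y, III-2 X^G X^G, III-3 X^G Y, III-4 X^g Y, III-5 X^g X^g, III-6 X^g Y.
In this assignment every recorded phenotype matches its genotype and every non-founder's genotype is obtainable from its parents' genotypes, so the pedigree is consistent.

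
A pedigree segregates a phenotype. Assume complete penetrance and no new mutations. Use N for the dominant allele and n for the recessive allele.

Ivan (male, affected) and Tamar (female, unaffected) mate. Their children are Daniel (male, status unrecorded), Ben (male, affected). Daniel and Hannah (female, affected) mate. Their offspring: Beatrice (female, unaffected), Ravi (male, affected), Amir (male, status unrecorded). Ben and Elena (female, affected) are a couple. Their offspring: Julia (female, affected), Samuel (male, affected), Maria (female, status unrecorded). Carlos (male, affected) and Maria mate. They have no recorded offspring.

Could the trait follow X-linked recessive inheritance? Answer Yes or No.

A consistent assignment under X-linked recessive exists: Ivan X^n Y, Tamar X^N X^n, Daniel X^N Y, Ben X^n Y, Hannah X^n X^n, Elena X^n X^n, Beatrice X^N X^n, Ravi X^n Y, Amir X^n Y, Julia X^n X^n, Samuel X^n Y, Maria X^n X^n, Carlos X^n Y.
In this assignment every recorded phenotype matches its genotype and every non-founder's genotype is obtainable from its parents' genotypes, so the pedigree is consistent.

Yes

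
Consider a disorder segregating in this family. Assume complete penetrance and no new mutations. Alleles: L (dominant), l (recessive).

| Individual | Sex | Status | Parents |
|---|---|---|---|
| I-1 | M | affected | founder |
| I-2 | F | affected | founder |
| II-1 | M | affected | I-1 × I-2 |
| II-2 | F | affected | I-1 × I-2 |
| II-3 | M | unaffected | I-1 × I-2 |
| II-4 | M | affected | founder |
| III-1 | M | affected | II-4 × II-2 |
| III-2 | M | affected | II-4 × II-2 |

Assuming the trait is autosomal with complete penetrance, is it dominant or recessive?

I-1 and I-2 are both affected yet have an unaffected child II-3. Under a recessive model two affected parents are homozygous and every child would be affected, so the trait cannot be recessive.

dominant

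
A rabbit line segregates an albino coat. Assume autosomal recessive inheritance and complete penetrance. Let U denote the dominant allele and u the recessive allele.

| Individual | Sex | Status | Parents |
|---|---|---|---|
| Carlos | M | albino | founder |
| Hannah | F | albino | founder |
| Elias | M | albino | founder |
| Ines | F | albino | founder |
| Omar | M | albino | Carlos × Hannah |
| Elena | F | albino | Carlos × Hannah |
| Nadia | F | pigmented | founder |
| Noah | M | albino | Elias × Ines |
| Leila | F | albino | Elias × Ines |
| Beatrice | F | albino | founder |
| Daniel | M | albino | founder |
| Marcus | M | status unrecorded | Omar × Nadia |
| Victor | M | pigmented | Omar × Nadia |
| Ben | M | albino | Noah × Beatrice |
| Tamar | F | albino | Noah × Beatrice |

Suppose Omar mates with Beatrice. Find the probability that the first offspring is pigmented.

Omar is albino, so Omar is uu.
Beatrice is albino, so Beatrice is uu.
The cross gives 1 uu, so P(offspring is pigmented) = 0.

0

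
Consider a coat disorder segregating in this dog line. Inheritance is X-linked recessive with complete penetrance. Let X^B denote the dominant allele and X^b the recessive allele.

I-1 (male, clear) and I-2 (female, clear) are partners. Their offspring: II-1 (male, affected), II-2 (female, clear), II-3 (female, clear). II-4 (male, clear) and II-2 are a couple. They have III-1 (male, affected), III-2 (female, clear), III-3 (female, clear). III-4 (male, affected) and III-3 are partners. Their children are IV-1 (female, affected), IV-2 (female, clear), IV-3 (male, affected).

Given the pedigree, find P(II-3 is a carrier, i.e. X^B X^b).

I-1 is clear, so I-1 is X^B Y.
I-2 is clear so carries B and passed b to II-1 (X^b Y), so I-2 is X^B X^b.
Their cross gives offspring ratios 1/2 X^B X^B : 1/2 X^B X^b. Conditioning on II-3 being clear, P(X^B X^b) = 1/2 / 1 = 1/2.

1/2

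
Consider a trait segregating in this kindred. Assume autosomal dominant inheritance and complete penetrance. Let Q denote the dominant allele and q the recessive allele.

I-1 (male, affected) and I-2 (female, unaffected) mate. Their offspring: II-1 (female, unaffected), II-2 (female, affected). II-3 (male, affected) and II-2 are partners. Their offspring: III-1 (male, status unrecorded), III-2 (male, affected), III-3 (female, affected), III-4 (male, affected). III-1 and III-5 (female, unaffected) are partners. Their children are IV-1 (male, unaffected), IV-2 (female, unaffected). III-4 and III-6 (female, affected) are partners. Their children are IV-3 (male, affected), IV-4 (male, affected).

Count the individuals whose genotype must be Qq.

2

Obligate heterozygotes: I-1 is affected so carries Q and passed q to II-1 (qq), so I-1 is Qq; II-2 is affected so carries Q and received q from I-2 (qq), so II-2 is Qq.
Every other individual is either homozygous by phenotype or has at least one consistent homozygous assignment, so the count is 2.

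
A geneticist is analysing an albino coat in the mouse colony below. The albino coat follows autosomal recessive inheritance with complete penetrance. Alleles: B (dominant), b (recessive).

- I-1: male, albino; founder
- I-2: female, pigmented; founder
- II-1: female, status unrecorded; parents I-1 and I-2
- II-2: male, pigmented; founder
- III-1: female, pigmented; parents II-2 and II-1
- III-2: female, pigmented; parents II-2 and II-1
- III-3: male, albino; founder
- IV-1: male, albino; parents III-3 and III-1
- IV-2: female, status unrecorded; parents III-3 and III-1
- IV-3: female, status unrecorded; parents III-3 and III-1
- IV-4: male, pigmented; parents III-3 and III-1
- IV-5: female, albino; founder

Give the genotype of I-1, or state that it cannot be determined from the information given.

bb

I-1 is albino, so I-1 is bb.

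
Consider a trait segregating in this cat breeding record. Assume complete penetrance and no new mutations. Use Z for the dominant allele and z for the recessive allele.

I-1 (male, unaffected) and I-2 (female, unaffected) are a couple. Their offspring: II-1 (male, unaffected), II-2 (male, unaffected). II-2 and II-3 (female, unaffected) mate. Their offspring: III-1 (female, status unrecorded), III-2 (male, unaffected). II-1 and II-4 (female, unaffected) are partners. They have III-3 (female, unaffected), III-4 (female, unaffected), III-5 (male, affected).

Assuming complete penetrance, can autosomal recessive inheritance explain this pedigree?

Yes

A consistent assignment under autosomal recessive exists: I-1 ZZ, I-2 Zz, II-1 Zz, II-2 ZZ, II-3 ZZ, II-4 Zz, III-1 ZZ, III-2 ZZ, III-3 ZZ, III-4 ZZ, III-5 zz.
In this assignment every recorded phenotype matches its genotype and every non-founder's genotype is obtainable from its parents' genotypes, so the pedigree is consistent.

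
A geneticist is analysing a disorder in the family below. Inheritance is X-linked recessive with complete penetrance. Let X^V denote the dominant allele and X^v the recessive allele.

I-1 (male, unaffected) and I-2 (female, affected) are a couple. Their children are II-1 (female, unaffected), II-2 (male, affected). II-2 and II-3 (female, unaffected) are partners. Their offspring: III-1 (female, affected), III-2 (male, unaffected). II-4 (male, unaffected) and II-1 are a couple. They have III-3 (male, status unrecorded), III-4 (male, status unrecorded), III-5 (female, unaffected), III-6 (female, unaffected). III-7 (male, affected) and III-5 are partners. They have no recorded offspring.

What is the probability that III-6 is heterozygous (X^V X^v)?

II-4 is unaffected, so II-4 is X^V Y.
II-1 is unaffected so carries V and received v from I-2 (X^v X^v), so II-1 is X^V X^v.
Their cross gives offspring ratios 1/2 X^V X^V : 1/2 X^V X^v. Conditioning on III-6 being unaffected, P(X^V X^v) = 1/2 / 1 = 1/2.

1/2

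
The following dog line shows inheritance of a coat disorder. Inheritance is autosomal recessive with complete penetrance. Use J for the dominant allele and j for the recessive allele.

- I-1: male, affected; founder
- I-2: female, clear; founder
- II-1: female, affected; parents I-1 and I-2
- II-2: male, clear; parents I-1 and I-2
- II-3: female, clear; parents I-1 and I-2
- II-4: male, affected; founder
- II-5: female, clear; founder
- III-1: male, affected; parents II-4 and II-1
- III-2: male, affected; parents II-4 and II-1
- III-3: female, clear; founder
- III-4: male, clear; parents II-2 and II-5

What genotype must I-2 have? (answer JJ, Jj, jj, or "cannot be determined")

From phenotype alone, I-2 is JJ or Jj.
I-2 is clear so carries J and passed j to II-1 (jj), so I-2 is Jj.

Jj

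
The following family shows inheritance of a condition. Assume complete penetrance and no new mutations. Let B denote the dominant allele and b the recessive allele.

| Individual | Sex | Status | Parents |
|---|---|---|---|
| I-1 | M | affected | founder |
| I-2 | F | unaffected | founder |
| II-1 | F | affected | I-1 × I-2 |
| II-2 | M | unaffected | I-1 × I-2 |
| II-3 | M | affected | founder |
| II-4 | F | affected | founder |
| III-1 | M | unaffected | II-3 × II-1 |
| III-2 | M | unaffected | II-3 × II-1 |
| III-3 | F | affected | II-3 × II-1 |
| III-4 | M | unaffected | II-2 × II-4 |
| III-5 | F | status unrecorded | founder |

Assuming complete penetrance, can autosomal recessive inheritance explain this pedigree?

Under autosomal recessive, III-1 (unaffected, male) cannot arise from II-3 (affected) × II-1 (affected).

No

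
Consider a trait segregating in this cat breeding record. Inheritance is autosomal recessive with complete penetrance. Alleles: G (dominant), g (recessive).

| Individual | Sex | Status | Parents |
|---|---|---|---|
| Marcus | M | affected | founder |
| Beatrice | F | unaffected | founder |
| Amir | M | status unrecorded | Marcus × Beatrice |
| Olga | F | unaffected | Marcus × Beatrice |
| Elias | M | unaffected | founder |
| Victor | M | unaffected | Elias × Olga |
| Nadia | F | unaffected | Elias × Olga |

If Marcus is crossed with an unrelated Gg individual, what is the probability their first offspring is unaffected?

Marcus is affected, so Marcus is gg.
The cross gives 1/2 Gg : 1/2 gg, so P(offspring is unaffected) = 1/2.

1/2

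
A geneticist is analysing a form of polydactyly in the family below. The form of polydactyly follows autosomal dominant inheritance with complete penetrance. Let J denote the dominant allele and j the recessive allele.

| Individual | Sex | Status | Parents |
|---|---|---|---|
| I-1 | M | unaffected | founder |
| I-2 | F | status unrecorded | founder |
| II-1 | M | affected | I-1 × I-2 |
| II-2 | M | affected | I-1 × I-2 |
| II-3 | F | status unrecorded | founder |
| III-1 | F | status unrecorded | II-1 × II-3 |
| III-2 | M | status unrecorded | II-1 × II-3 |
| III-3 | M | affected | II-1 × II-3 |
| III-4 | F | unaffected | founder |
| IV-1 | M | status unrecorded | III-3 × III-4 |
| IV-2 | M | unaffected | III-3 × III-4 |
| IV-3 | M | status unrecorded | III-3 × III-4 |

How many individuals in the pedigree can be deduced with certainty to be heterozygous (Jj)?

Obligate heterozygotes: II-1 is affected so carries J and received j from I-1 (jj), so II-1 is Jj; II-2 is affected so carries J and received j from I-1 (jj), so II-2 is Jj; III-3 is affected so carries J and passed j to IV-2 (jj), so III-3 is Jj.
Every other individual is either homozygous by phenotype or has at least one consistent homozygous assignment, so the count is 3.

3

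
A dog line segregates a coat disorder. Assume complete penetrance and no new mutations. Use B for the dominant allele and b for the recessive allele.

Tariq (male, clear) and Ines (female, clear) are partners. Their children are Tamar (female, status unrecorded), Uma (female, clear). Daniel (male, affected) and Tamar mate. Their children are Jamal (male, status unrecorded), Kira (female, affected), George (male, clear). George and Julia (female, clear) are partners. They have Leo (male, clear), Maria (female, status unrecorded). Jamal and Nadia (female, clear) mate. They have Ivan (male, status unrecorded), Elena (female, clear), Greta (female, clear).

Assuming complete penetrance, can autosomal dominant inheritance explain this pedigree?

A consistent assignment under autosomal dominant exists: Tariq bb, Ines bb, Tamar bb, Uma bb, Daniel Bb, Jamal Bb, Kira Bb, George bb, Julia bb, Nadia bb, Leo bb, Maria bb, Ivan Bb, Elena bb, Greta bb.
In this assignment every recorded phenotype matches its genotype and every non-founder's genotype is obtainable from its parents' genotypes, so the pedigree is consistent.

Yes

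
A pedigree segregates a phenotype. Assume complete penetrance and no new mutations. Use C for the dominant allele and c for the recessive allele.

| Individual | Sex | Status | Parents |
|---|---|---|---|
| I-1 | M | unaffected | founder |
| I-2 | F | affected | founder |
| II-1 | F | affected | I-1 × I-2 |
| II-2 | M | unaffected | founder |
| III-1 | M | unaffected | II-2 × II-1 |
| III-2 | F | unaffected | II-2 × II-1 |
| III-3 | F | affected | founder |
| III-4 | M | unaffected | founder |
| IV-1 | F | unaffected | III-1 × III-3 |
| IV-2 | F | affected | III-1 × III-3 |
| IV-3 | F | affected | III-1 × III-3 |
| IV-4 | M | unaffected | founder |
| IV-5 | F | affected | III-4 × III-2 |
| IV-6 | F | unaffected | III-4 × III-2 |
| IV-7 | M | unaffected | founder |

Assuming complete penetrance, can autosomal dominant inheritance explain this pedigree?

No

Under autosomal dominant, IV-5 (affected, female) cannot arise from III-4 (unaffected) × III-2 (unaffected).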